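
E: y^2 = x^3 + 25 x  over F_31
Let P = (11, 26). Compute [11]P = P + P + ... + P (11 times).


k = 11 = 1011_2 (binary, LSB first: 1101)
Double-and-add from P = (11, 26):
  bit 0 = 1: acc = O + (11, 26) = (11, 26)
  bit 1 = 1: acc = (11, 26) + (19, 24) = (3, 3)
  bit 2 = 0: acc unchanged = (3, 3)
  bit 3 = 1: acc = (3, 3) + (5, 23) = (30, 6)

11P = (30, 6)


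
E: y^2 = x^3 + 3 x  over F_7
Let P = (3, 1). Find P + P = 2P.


Doubling: s = (3 x1^2 + a) / (2 y1)
s = (3*3^2 + 3) / (2*1) mod 7 = 1
x3 = s^2 - 2 x1 mod 7 = 1^2 - 2*3 = 2
y3 = s (x1 - x3) - y1 mod 7 = 1 * (3 - 2) - 1 = 0

2P = (2, 0)


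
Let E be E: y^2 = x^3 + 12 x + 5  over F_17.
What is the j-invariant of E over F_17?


Delta = -16(4 a^3 + 27 b^2) mod 17 = 5
-1728 * (4 a)^3 = -1728 * (4*12)^3 mod 17 = 8
j = 8 * 5^(-1) mod 17 = 5

j = 5 (mod 17)


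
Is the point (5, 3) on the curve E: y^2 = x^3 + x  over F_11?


Check whether y^2 = x^3 + 1 x + 0 (mod 11) for (x, y) = (5, 3).
LHS: y^2 = 3^2 mod 11 = 9
RHS: x^3 + 1 x + 0 = 5^3 + 1*5 + 0 mod 11 = 9
LHS = RHS

Yes, on the curve


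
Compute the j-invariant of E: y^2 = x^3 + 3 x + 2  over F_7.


Delta = -16(4 a^3 + 27 b^2) mod 7 = 2
-1728 * (4 a)^3 = -1728 * (4*3)^3 mod 7 = 6
j = 6 * 2^(-1) mod 7 = 3

j = 3 (mod 7)


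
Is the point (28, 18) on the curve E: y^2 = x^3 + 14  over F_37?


Check whether y^2 = x^3 + 0 x + 14 (mod 37) for (x, y) = (28, 18).
LHS: y^2 = 18^2 mod 37 = 28
RHS: x^3 + 0 x + 14 = 28^3 + 0*28 + 14 mod 37 = 25
LHS != RHS

No, not on the curve


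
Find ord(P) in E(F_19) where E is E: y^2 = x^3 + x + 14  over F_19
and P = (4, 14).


Compute successive multiples of P until we hit O:
  1P = (4, 14)
  2P = (1, 15)
  3P = (12, 14)
  4P = (3, 5)
  5P = (17, 2)
  6P = (2, 9)
  7P = (5, 12)
  8P = (14, 6)
  ... (continuing to 25P)
  25P = O

ord(P) = 25


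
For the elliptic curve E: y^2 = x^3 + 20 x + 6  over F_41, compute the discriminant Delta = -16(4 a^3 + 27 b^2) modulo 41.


4 a^3 + 27 b^2 = 4*20^3 + 27*6^2 = 32000 + 972 = 32972
Delta = -16 * (32972) = -527552
Delta mod 41 = 36

Delta = 36 (mod 41)


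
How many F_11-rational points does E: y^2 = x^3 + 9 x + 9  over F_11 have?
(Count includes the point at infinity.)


For each x in F_11, count y with y^2 = x^3 + 9 x + 9 mod 11:
  x = 0: RHS = 9, y in [3, 8]  -> 2 point(s)
  x = 5: RHS = 3, y in [5, 6]  -> 2 point(s)
  x = 6: RHS = 4, y in [2, 9]  -> 2 point(s)
  x = 9: RHS = 5, y in [4, 7]  -> 2 point(s)
Affine points: 8. Add the point at infinity: total = 9.

#E(F_11) = 9


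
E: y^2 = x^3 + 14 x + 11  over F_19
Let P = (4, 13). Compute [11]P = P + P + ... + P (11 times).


k = 11 = 1011_2 (binary, LSB first: 1101)
Double-and-add from P = (4, 13):
  bit 0 = 1: acc = O + (4, 13) = (4, 13)
  bit 1 = 1: acc = (4, 13) + (15, 9) = (5, 15)
  bit 2 = 0: acc unchanged = (5, 15)
  bit 3 = 1: acc = (5, 15) + (2, 3) = (9, 7)

11P = (9, 7)


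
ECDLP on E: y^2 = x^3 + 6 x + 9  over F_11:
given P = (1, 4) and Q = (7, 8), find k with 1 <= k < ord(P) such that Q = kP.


Enumerate multiples of P until we hit Q = (7, 8):
  1P = (1, 4)
  2P = (7, 3)
  3P = (7, 8)
Match found at i = 3.

k = 3


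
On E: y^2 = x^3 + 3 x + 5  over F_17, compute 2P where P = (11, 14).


Doubling: s = (3 x1^2 + a) / (2 y1)
s = (3*11^2 + 3) / (2*14) mod 17 = 7
x3 = s^2 - 2 x1 mod 17 = 7^2 - 2*11 = 10
y3 = s (x1 - x3) - y1 mod 17 = 7 * (11 - 10) - 14 = 10

2P = (10, 10)


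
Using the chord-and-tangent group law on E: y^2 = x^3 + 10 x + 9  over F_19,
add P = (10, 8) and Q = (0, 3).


P != Q, so use the chord formula.
s = (y2 - y1) / (x2 - x1) = (14) / (9) mod 19 = 10
x3 = s^2 - x1 - x2 mod 19 = 10^2 - 10 - 0 = 14
y3 = s (x1 - x3) - y1 mod 19 = 10 * (10 - 14) - 8 = 9

P + Q = (14, 9)


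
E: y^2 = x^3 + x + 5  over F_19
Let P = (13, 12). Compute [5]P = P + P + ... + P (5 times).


k = 5 = 101_2 (binary, LSB first: 101)
Double-and-add from P = (13, 12):
  bit 0 = 1: acc = O + (13, 12) = (13, 12)
  bit 1 = 0: acc unchanged = (13, 12)
  bit 2 = 1: acc = (13, 12) + (13, 12) = (13, 7)

5P = (13, 7)


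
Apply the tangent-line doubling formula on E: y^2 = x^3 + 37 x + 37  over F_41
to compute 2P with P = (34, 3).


Doubling: s = (3 x1^2 + a) / (2 y1)
s = (3*34^2 + 37) / (2*3) mod 41 = 17
x3 = s^2 - 2 x1 mod 41 = 17^2 - 2*34 = 16
y3 = s (x1 - x3) - y1 mod 41 = 17 * (34 - 16) - 3 = 16

2P = (16, 16)


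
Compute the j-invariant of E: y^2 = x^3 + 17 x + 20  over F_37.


Delta = -16(4 a^3 + 27 b^2) mod 37 = 21
-1728 * (4 a)^3 = -1728 * (4*17)^3 mod 37 = 29
j = 29 * 21^(-1) mod 37 = 19

j = 19 (mod 37)


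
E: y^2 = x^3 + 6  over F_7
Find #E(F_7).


For each x in F_7, count y with y^2 = x^3 + 0 x + 6 mod 7:
  x = 1: RHS = 0, y in [0]  -> 1 point(s)
  x = 2: RHS = 0, y in [0]  -> 1 point(s)
  x = 4: RHS = 0, y in [0]  -> 1 point(s)
Affine points: 3. Add the point at infinity: total = 4.

#E(F_7) = 4


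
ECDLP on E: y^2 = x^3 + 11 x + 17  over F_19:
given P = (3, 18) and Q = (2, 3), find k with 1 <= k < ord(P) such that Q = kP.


Enumerate multiples of P until we hit Q = (2, 3):
  1P = (3, 18)
  2P = (13, 1)
  3P = (0, 13)
  4P = (4, 12)
  5P = (10, 5)
  6P = (11, 5)
  7P = (2, 16)
  8P = (18, 9)
  9P = (9, 16)
  10P = (5, 8)
  11P = (17, 14)
  12P = (8, 16)
  13P = (15, 2)
  14P = (7, 0)
  15P = (15, 17)
  16P = (8, 3)
  17P = (17, 5)
  18P = (5, 11)
  19P = (9, 3)
  20P = (18, 10)
  21P = (2, 3)
Match found at i = 21.

k = 21


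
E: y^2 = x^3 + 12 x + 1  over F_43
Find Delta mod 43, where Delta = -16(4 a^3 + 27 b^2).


4 a^3 + 27 b^2 = 4*12^3 + 27*1^2 = 6912 + 27 = 6939
Delta = -16 * (6939) = -111024
Delta mod 43 = 2

Delta = 2 (mod 43)


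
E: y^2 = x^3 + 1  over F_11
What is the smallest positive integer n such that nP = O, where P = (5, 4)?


Compute successive multiples of P until we hit O:
  1P = (5, 4)
  2P = (10, 0)
  3P = (5, 7)
  4P = O

ord(P) = 4


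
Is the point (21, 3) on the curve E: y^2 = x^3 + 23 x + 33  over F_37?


Check whether y^2 = x^3 + 23 x + 33 (mod 37) for (x, y) = (21, 3).
LHS: y^2 = 3^2 mod 37 = 9
RHS: x^3 + 23 x + 33 = 21^3 + 23*21 + 33 mod 37 = 9
LHS = RHS

Yes, on the curve


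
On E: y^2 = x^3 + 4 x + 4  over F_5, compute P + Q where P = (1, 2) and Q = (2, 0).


P != Q, so use the chord formula.
s = (y2 - y1) / (x2 - x1) = (3) / (1) mod 5 = 3
x3 = s^2 - x1 - x2 mod 5 = 3^2 - 1 - 2 = 1
y3 = s (x1 - x3) - y1 mod 5 = 3 * (1 - 1) - 2 = 3

P + Q = (1, 3)


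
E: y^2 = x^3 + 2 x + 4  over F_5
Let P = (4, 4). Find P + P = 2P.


Doubling: s = (3 x1^2 + a) / (2 y1)
s = (3*4^2 + 2) / (2*4) mod 5 = 0
x3 = s^2 - 2 x1 mod 5 = 0^2 - 2*4 = 2
y3 = s (x1 - x3) - y1 mod 5 = 0 * (4 - 2) - 4 = 1

2P = (2, 1)


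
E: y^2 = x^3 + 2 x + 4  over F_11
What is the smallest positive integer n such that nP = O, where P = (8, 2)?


Compute successive multiples of P until we hit O:
  1P = (8, 2)
  2P = (7, 8)
  3P = (10, 10)
  4P = (9, 5)
  5P = (3, 2)
  6P = (0, 9)
  7P = (6, 10)
  8P = (2, 7)
  ... (continuing to 17P)
  17P = O

ord(P) = 17


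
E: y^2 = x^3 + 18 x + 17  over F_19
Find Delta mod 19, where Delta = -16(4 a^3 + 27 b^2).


4 a^3 + 27 b^2 = 4*18^3 + 27*17^2 = 23328 + 7803 = 31131
Delta = -16 * (31131) = -498096
Delta mod 19 = 8

Delta = 8 (mod 19)


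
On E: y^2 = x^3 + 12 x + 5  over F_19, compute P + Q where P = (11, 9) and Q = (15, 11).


P != Q, so use the chord formula.
s = (y2 - y1) / (x2 - x1) = (2) / (4) mod 19 = 10
x3 = s^2 - x1 - x2 mod 19 = 10^2 - 11 - 15 = 17
y3 = s (x1 - x3) - y1 mod 19 = 10 * (11 - 17) - 9 = 7

P + Q = (17, 7)


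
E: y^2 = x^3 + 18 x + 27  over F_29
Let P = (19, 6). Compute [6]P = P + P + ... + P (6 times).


k = 6 = 110_2 (binary, LSB first: 011)
Double-and-add from P = (19, 6):
  bit 0 = 0: acc unchanged = O
  bit 1 = 1: acc = O + (19, 23) = (19, 23)
  bit 2 = 1: acc = (19, 23) + (19, 6) = O

6P = O


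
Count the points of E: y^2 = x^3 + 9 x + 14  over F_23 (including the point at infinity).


For each x in F_23, count y with y^2 = x^3 + 9 x + 14 mod 23:
  x = 1: RHS = 1, y in [1, 22]  -> 2 point(s)
  x = 5: RHS = 0, y in [0]  -> 1 point(s)
  x = 6: RHS = 8, y in [10, 13]  -> 2 point(s)
  x = 7: RHS = 6, y in [11, 12]  -> 2 point(s)
  x = 8: RHS = 0, y in [0]  -> 1 point(s)
  x = 10: RHS = 0, y in [0]  -> 1 point(s)
  x = 11: RHS = 18, y in [8, 15]  -> 2 point(s)
  x = 14: RHS = 9, y in [3, 20]  -> 2 point(s)
  x = 19: RHS = 6, y in [11, 12]  -> 2 point(s)
  x = 20: RHS = 6, y in [11, 12]  -> 2 point(s)
  x = 22: RHS = 4, y in [2, 21]  -> 2 point(s)
Affine points: 19. Add the point at infinity: total = 20.

#E(F_23) = 20


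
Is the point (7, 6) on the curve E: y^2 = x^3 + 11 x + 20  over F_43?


Check whether y^2 = x^3 + 11 x + 20 (mod 43) for (x, y) = (7, 6).
LHS: y^2 = 6^2 mod 43 = 36
RHS: x^3 + 11 x + 20 = 7^3 + 11*7 + 20 mod 43 = 10
LHS != RHS

No, not on the curve


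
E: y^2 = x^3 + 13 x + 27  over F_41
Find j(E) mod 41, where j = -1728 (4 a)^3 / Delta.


Delta = -16(4 a^3 + 27 b^2) mod 41 = 15
-1728 * (4 a)^3 = -1728 * (4*13)^3 mod 41 = 9
j = 9 * 15^(-1) mod 41 = 17

j = 17 (mod 41)


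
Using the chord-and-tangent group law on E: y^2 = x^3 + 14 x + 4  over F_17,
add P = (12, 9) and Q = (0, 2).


P != Q, so use the chord formula.
s = (y2 - y1) / (x2 - x1) = (10) / (5) mod 17 = 2
x3 = s^2 - x1 - x2 mod 17 = 2^2 - 12 - 0 = 9
y3 = s (x1 - x3) - y1 mod 17 = 2 * (12 - 9) - 9 = 14

P + Q = (9, 14)


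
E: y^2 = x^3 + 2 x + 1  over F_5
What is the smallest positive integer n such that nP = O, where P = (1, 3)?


Compute successive multiples of P until we hit O:
  1P = (1, 3)
  2P = (3, 2)
  3P = (0, 4)
  4P = (0, 1)
  5P = (3, 3)
  6P = (1, 2)
  7P = O

ord(P) = 7


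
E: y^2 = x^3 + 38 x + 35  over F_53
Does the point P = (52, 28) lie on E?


Check whether y^2 = x^3 + 38 x + 35 (mod 53) for (x, y) = (52, 28).
LHS: y^2 = 28^2 mod 53 = 42
RHS: x^3 + 38 x + 35 = 52^3 + 38*52 + 35 mod 53 = 49
LHS != RHS

No, not on the curve


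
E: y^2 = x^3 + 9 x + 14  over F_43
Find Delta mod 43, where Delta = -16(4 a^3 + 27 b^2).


4 a^3 + 27 b^2 = 4*9^3 + 27*14^2 = 2916 + 5292 = 8208
Delta = -16 * (8208) = -131328
Delta mod 43 = 37

Delta = 37 (mod 43)


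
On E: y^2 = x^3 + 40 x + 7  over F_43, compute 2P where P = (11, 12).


Doubling: s = (3 x1^2 + a) / (2 y1)
s = (3*11^2 + 40) / (2*12) mod 43 = 15
x3 = s^2 - 2 x1 mod 43 = 15^2 - 2*11 = 31
y3 = s (x1 - x3) - y1 mod 43 = 15 * (11 - 31) - 12 = 32

2P = (31, 32)


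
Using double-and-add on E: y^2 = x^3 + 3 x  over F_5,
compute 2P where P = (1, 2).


k = 2 = 10_2 (binary, LSB first: 01)
Double-and-add from P = (1, 2):
  bit 0 = 0: acc unchanged = O
  bit 1 = 1: acc = O + (4, 1) = (4, 1)

2P = (4, 1)


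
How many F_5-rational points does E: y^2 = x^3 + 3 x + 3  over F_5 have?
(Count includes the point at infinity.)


For each x in F_5, count y with y^2 = x^3 + 3 x + 3 mod 5:
  x = 3: RHS = 4, y in [2, 3]  -> 2 point(s)
  x = 4: RHS = 4, y in [2, 3]  -> 2 point(s)
Affine points: 4. Add the point at infinity: total = 5.

#E(F_5) = 5


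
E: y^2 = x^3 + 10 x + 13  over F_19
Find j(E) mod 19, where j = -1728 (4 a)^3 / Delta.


Delta = -16(4 a^3 + 27 b^2) mod 19 = 1
-1728 * (4 a)^3 = -1728 * (4*10)^3 mod 19 = 8
j = 8 * 1^(-1) mod 19 = 8

j = 8 (mod 19)


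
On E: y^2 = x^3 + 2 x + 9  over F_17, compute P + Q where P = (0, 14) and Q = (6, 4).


P != Q, so use the chord formula.
s = (y2 - y1) / (x2 - x1) = (7) / (6) mod 17 = 4
x3 = s^2 - x1 - x2 mod 17 = 4^2 - 0 - 6 = 10
y3 = s (x1 - x3) - y1 mod 17 = 4 * (0 - 10) - 14 = 14

P + Q = (10, 14)


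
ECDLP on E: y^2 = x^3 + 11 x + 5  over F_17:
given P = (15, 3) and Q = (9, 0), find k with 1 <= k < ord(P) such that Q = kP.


Enumerate multiples of P until we hit Q = (9, 0):
  1P = (15, 3)
  2P = (5, 7)
  3P = (6, 7)
  4P = (9, 0)
Match found at i = 4.

k = 4


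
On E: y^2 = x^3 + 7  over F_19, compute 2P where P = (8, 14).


Doubling: s = (3 x1^2 + a) / (2 y1)
s = (3*8^2 + 0) / (2*14) mod 19 = 15
x3 = s^2 - 2 x1 mod 19 = 15^2 - 2*8 = 0
y3 = s (x1 - x3) - y1 mod 19 = 15 * (8 - 0) - 14 = 11

2P = (0, 11)


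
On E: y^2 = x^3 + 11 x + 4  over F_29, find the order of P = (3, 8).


Compute successive multiples of P until we hit O:
  1P = (3, 8)
  2P = (1, 4)
  3P = (0, 27)
  4P = (21, 19)
  5P = (6, 24)
  6P = (13, 16)
  7P = (9, 22)
  8P = (16, 10)
  ... (continuing to 30P)
  30P = O

ord(P) = 30


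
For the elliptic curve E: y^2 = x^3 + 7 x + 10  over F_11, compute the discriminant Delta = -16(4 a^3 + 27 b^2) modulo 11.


4 a^3 + 27 b^2 = 4*7^3 + 27*10^2 = 1372 + 2700 = 4072
Delta = -16 * (4072) = -65152
Delta mod 11 = 1

Delta = 1 (mod 11)


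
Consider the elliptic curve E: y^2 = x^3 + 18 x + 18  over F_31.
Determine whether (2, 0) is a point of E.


Check whether y^2 = x^3 + 18 x + 18 (mod 31) for (x, y) = (2, 0).
LHS: y^2 = 0^2 mod 31 = 0
RHS: x^3 + 18 x + 18 = 2^3 + 18*2 + 18 mod 31 = 0
LHS = RHS

Yes, on the curve


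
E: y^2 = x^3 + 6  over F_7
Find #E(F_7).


For each x in F_7, count y with y^2 = x^3 + 0 x + 6 mod 7:
  x = 1: RHS = 0, y in [0]  -> 1 point(s)
  x = 2: RHS = 0, y in [0]  -> 1 point(s)
  x = 4: RHS = 0, y in [0]  -> 1 point(s)
Affine points: 3. Add the point at infinity: total = 4.

#E(F_7) = 4


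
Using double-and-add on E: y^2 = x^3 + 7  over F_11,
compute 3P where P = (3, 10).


k = 3 = 11_2 (binary, LSB first: 11)
Double-and-add from P = (3, 10):
  bit 0 = 1: acc = O + (3, 10) = (3, 10)
  bit 1 = 1: acc = (3, 10) + (3, 1) = O

3P = O


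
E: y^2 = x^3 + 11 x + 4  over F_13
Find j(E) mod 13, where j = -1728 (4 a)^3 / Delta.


Delta = -16(4 a^3 + 27 b^2) mod 13 = 9
-1728 * (4 a)^3 = -1728 * (4*11)^3 mod 13 = 8
j = 8 * 9^(-1) mod 13 = 11

j = 11 (mod 13)


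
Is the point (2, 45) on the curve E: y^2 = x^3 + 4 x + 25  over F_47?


Check whether y^2 = x^3 + 4 x + 25 (mod 47) for (x, y) = (2, 45).
LHS: y^2 = 45^2 mod 47 = 4
RHS: x^3 + 4 x + 25 = 2^3 + 4*2 + 25 mod 47 = 41
LHS != RHS

No, not on the curve


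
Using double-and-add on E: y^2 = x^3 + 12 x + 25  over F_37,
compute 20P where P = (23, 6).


k = 20 = 10100_2 (binary, LSB first: 00101)
Double-and-add from P = (23, 6):
  bit 0 = 0: acc unchanged = O
  bit 1 = 0: acc unchanged = O
  bit 2 = 1: acc = O + (13, 11) = (13, 11)
  bit 3 = 0: acc unchanged = (13, 11)
  bit 4 = 1: acc = (13, 11) + (9, 23) = (24, 22)

20P = (24, 22)


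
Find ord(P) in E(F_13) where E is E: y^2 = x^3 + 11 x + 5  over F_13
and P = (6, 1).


Compute successive multiples of P until we hit O:
  1P = (6, 1)
  2P = (2, 3)
  3P = (2, 10)
  4P = (6, 12)
  5P = O

ord(P) = 5


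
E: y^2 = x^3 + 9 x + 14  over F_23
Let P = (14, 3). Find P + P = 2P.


Doubling: s = (3 x1^2 + a) / (2 y1)
s = (3*14^2 + 9) / (2*3) mod 23 = 19
x3 = s^2 - 2 x1 mod 23 = 19^2 - 2*14 = 11
y3 = s (x1 - x3) - y1 mod 23 = 19 * (14 - 11) - 3 = 8

2P = (11, 8)


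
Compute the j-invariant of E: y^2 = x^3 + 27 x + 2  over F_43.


Delta = -16(4 a^3 + 27 b^2) mod 43 = 8
-1728 * (4 a)^3 = -1728 * (4*27)^3 mod 43 = 42
j = 42 * 8^(-1) mod 43 = 16

j = 16 (mod 43)


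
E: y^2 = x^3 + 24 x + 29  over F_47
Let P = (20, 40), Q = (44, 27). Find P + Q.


P != Q, so use the chord formula.
s = (y2 - y1) / (x2 - x1) = (34) / (24) mod 47 = 21
x3 = s^2 - x1 - x2 mod 47 = 21^2 - 20 - 44 = 1
y3 = s (x1 - x3) - y1 mod 47 = 21 * (20 - 1) - 40 = 30

P + Q = (1, 30)


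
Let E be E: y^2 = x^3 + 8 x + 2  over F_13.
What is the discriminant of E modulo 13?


4 a^3 + 27 b^2 = 4*8^3 + 27*2^2 = 2048 + 108 = 2156
Delta = -16 * (2156) = -34496
Delta mod 13 = 6

Delta = 6 (mod 13)


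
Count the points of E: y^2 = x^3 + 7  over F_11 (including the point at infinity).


For each x in F_11, count y with y^2 = x^3 + 0 x + 7 mod 11:
  x = 2: RHS = 4, y in [2, 9]  -> 2 point(s)
  x = 3: RHS = 1, y in [1, 10]  -> 2 point(s)
  x = 4: RHS = 5, y in [4, 7]  -> 2 point(s)
  x = 5: RHS = 0, y in [0]  -> 1 point(s)
  x = 6: RHS = 3, y in [5, 6]  -> 2 point(s)
  x = 7: RHS = 9, y in [3, 8]  -> 2 point(s)
Affine points: 11. Add the point at infinity: total = 12.

#E(F_11) = 12


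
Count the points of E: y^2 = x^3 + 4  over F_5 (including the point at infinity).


For each x in F_5, count y with y^2 = x^3 + 0 x + 4 mod 5:
  x = 0: RHS = 4, y in [2, 3]  -> 2 point(s)
  x = 1: RHS = 0, y in [0]  -> 1 point(s)
  x = 3: RHS = 1, y in [1, 4]  -> 2 point(s)
Affine points: 5. Add the point at infinity: total = 6.

#E(F_5) = 6


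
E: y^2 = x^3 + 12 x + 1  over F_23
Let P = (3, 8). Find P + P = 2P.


Doubling: s = (3 x1^2 + a) / (2 y1)
s = (3*3^2 + 12) / (2*8) mod 23 = 1
x3 = s^2 - 2 x1 mod 23 = 1^2 - 2*3 = 18
y3 = s (x1 - x3) - y1 mod 23 = 1 * (3 - 18) - 8 = 0

2P = (18, 0)


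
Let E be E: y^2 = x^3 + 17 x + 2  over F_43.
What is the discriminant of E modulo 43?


4 a^3 + 27 b^2 = 4*17^3 + 27*2^2 = 19652 + 108 = 19760
Delta = -16 * (19760) = -316160
Delta mod 43 = 19

Delta = 19 (mod 43)


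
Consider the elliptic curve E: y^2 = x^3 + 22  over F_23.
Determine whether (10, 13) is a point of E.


Check whether y^2 = x^3 + 0 x + 22 (mod 23) for (x, y) = (10, 13).
LHS: y^2 = 13^2 mod 23 = 8
RHS: x^3 + 0 x + 22 = 10^3 + 0*10 + 22 mod 23 = 10
LHS != RHS

No, not on the curve


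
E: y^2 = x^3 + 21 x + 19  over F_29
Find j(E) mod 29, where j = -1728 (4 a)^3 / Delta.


Delta = -16(4 a^3 + 27 b^2) mod 29 = 8
-1728 * (4 a)^3 = -1728 * (4*21)^3 mod 29 = 24
j = 24 * 8^(-1) mod 29 = 3

j = 3 (mod 29)


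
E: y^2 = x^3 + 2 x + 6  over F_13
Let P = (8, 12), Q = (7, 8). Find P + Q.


P != Q, so use the chord formula.
s = (y2 - y1) / (x2 - x1) = (9) / (12) mod 13 = 4
x3 = s^2 - x1 - x2 mod 13 = 4^2 - 8 - 7 = 1
y3 = s (x1 - x3) - y1 mod 13 = 4 * (8 - 1) - 12 = 3

P + Q = (1, 3)


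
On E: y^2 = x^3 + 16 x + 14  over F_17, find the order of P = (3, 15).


Compute successive multiples of P until we hit O:
  1P = (3, 15)
  2P = (15, 12)
  3P = (15, 5)
  4P = (3, 2)
  5P = O

ord(P) = 5


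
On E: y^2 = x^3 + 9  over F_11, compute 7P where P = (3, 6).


k = 7 = 111_2 (binary, LSB first: 111)
Double-and-add from P = (3, 6):
  bit 0 = 1: acc = O + (3, 6) = (3, 6)
  bit 1 = 1: acc = (3, 6) + (8, 2) = (9, 1)
  bit 2 = 1: acc = (9, 1) + (0, 8) = (6, 4)

7P = (6, 4)


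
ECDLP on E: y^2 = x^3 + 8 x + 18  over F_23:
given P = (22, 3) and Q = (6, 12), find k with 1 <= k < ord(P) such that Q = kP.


Enumerate multiples of P until we hit Q = (6, 12):
  1P = (22, 3)
  2P = (6, 11)
  3P = (1, 21)
  4P = (12, 18)
  5P = (20, 17)
  6P = (7, 7)
  7P = (0, 8)
  8P = (3, 0)
  9P = (0, 15)
  10P = (7, 16)
  11P = (20, 6)
  12P = (12, 5)
  13P = (1, 2)
  14P = (6, 12)
Match found at i = 14.

k = 14


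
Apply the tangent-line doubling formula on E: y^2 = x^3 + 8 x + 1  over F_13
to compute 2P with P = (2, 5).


Doubling: s = (3 x1^2 + a) / (2 y1)
s = (3*2^2 + 8) / (2*5) mod 13 = 2
x3 = s^2 - 2 x1 mod 13 = 2^2 - 2*2 = 0
y3 = s (x1 - x3) - y1 mod 13 = 2 * (2 - 0) - 5 = 12

2P = (0, 12)


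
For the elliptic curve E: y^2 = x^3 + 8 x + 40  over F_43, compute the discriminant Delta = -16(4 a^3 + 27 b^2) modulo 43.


4 a^3 + 27 b^2 = 4*8^3 + 27*40^2 = 2048 + 43200 = 45248
Delta = -16 * (45248) = -723968
Delta mod 43 = 23

Delta = 23 (mod 43)


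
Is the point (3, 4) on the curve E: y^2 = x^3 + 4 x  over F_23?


Check whether y^2 = x^3 + 4 x + 0 (mod 23) for (x, y) = (3, 4).
LHS: y^2 = 4^2 mod 23 = 16
RHS: x^3 + 4 x + 0 = 3^3 + 4*3 + 0 mod 23 = 16
LHS = RHS

Yes, on the curve


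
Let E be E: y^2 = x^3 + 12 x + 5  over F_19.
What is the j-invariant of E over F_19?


Delta = -16(4 a^3 + 27 b^2) mod 19 = 18
-1728 * (4 a)^3 = -1728 * (4*12)^3 mod 19 = 12
j = 12 * 18^(-1) mod 19 = 7

j = 7 (mod 19)


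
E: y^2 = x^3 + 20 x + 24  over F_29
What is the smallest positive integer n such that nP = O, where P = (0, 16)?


Compute successive multiples of P until we hit O:
  1P = (0, 16)
  2P = (9, 11)
  3P = (11, 3)
  4P = (17, 12)
  5P = (25, 24)
  6P = (8, 0)
  7P = (25, 5)
  8P = (17, 17)
  ... (continuing to 12P)
  12P = O

ord(P) = 12


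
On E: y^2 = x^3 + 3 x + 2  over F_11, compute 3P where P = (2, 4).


k = 3 = 11_2 (binary, LSB first: 11)
Double-and-add from P = (2, 4):
  bit 0 = 1: acc = O + (2, 4) = (2, 4)
  bit 1 = 1: acc = (2, 4) + (10, 3) = (4, 10)

3P = (4, 10)


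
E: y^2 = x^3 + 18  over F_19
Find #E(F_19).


For each x in F_19, count y with y^2 = x^3 + 0 x + 18 mod 19:
  x = 1: RHS = 0, y in [0]  -> 1 point(s)
  x = 2: RHS = 7, y in [8, 11]  -> 2 point(s)
  x = 3: RHS = 7, y in [8, 11]  -> 2 point(s)
  x = 4: RHS = 6, y in [5, 14]  -> 2 point(s)
  x = 6: RHS = 6, y in [5, 14]  -> 2 point(s)
  x = 7: RHS = 0, y in [0]  -> 1 point(s)
  x = 8: RHS = 17, y in [6, 13]  -> 2 point(s)
  x = 9: RHS = 6, y in [5, 14]  -> 2 point(s)
  x = 10: RHS = 11, y in [7, 12]  -> 2 point(s)
  x = 11: RHS = 0, y in [0]  -> 1 point(s)
  x = 12: RHS = 17, y in [6, 13]  -> 2 point(s)
  x = 13: RHS = 11, y in [7, 12]  -> 2 point(s)
  x = 14: RHS = 7, y in [8, 11]  -> 2 point(s)
  x = 15: RHS = 11, y in [7, 12]  -> 2 point(s)
  x = 18: RHS = 17, y in [6, 13]  -> 2 point(s)
Affine points: 27. Add the point at infinity: total = 28.

#E(F_19) = 28


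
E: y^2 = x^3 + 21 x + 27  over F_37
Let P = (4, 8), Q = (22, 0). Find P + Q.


P != Q, so use the chord formula.
s = (y2 - y1) / (x2 - x1) = (29) / (18) mod 37 = 16
x3 = s^2 - x1 - x2 mod 37 = 16^2 - 4 - 22 = 8
y3 = s (x1 - x3) - y1 mod 37 = 16 * (4 - 8) - 8 = 2

P + Q = (8, 2)


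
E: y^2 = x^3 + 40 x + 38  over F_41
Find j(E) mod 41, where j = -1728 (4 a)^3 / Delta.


Delta = -16(4 a^3 + 27 b^2) mod 41 = 30
-1728 * (4 a)^3 = -1728 * (4*40)^3 mod 41 = 15
j = 15 * 30^(-1) mod 41 = 21

j = 21 (mod 41)


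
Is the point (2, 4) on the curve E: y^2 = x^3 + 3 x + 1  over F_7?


Check whether y^2 = x^3 + 3 x + 1 (mod 7) for (x, y) = (2, 4).
LHS: y^2 = 4^2 mod 7 = 2
RHS: x^3 + 3 x + 1 = 2^3 + 3*2 + 1 mod 7 = 1
LHS != RHS

No, not on the curve


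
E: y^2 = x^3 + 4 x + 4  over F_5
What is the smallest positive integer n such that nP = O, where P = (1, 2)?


Compute successive multiples of P until we hit O:
  1P = (1, 2)
  2P = (2, 0)
  3P = (1, 3)
  4P = O

ord(P) = 4


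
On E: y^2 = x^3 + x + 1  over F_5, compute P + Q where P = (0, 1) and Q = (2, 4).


P != Q, so use the chord formula.
s = (y2 - y1) / (x2 - x1) = (3) / (2) mod 5 = 4
x3 = s^2 - x1 - x2 mod 5 = 4^2 - 0 - 2 = 4
y3 = s (x1 - x3) - y1 mod 5 = 4 * (0 - 4) - 1 = 3

P + Q = (4, 3)


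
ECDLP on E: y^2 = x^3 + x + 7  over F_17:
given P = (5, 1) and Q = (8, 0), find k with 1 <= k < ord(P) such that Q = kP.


Enumerate multiples of P until we hit Q = (8, 0):
  1P = (5, 1)
  2P = (6, 12)
  3P = (8, 0)
Match found at i = 3.

k = 3


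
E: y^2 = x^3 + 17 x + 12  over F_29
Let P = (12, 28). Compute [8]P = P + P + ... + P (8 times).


k = 8 = 1000_2 (binary, LSB first: 0001)
Double-and-add from P = (12, 28):
  bit 0 = 0: acc unchanged = O
  bit 1 = 0: acc unchanged = O
  bit 2 = 0: acc unchanged = O
  bit 3 = 1: acc = O + (14, 6) = (14, 6)

8P = (14, 6)


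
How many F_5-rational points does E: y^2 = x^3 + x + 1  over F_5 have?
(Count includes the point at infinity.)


For each x in F_5, count y with y^2 = x^3 + 1 x + 1 mod 5:
  x = 0: RHS = 1, y in [1, 4]  -> 2 point(s)
  x = 2: RHS = 1, y in [1, 4]  -> 2 point(s)
  x = 3: RHS = 1, y in [1, 4]  -> 2 point(s)
  x = 4: RHS = 4, y in [2, 3]  -> 2 point(s)
Affine points: 8. Add the point at infinity: total = 9.

#E(F_5) = 9


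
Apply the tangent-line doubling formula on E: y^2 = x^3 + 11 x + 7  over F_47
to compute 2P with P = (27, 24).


Doubling: s = (3 x1^2 + a) / (2 y1)
s = (3*27^2 + 11) / (2*24) mod 47 = 36
x3 = s^2 - 2 x1 mod 47 = 36^2 - 2*27 = 20
y3 = s (x1 - x3) - y1 mod 47 = 36 * (27 - 20) - 24 = 40

2P = (20, 40)


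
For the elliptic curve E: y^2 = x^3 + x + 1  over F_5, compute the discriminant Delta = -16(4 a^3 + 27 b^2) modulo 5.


4 a^3 + 27 b^2 = 4*1^3 + 27*1^2 = 4 + 27 = 31
Delta = -16 * (31) = -496
Delta mod 5 = 4

Delta = 4 (mod 5)


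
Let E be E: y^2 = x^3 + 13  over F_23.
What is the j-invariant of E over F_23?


Delta = -16(4 a^3 + 27 b^2) mod 23 = 17
-1728 * (4 a)^3 = -1728 * (4*0)^3 mod 23 = 0
j = 0 * 17^(-1) mod 23 = 0

j = 0 (mod 23)


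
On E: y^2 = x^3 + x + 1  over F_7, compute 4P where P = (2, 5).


k = 4 = 100_2 (binary, LSB first: 001)
Double-and-add from P = (2, 5):
  bit 0 = 0: acc unchanged = O
  bit 1 = 0: acc unchanged = O
  bit 2 = 1: acc = O + (2, 2) = (2, 2)

4P = (2, 2)


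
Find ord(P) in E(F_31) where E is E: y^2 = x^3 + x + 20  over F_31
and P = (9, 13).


Compute successive multiples of P until we hit O:
  1P = (9, 13)
  2P = (0, 19)
  3P = (19, 4)
  4P = (19, 27)
  5P = (0, 12)
  6P = (9, 18)
  7P = O

ord(P) = 7


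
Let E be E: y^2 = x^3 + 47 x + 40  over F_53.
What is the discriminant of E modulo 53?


4 a^3 + 27 b^2 = 4*47^3 + 27*40^2 = 415292 + 43200 = 458492
Delta = -16 * (458492) = -7335872
Delta mod 53 = 17

Delta = 17 (mod 53)


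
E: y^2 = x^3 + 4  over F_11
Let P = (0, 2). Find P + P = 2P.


Doubling: s = (3 x1^2 + a) / (2 y1)
s = (3*0^2 + 0) / (2*2) mod 11 = 0
x3 = s^2 - 2 x1 mod 11 = 0^2 - 2*0 = 0
y3 = s (x1 - x3) - y1 mod 11 = 0 * (0 - 0) - 2 = 9

2P = (0, 9)


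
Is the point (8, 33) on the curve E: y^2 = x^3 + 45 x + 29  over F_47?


Check whether y^2 = x^3 + 45 x + 29 (mod 47) for (x, y) = (8, 33).
LHS: y^2 = 33^2 mod 47 = 8
RHS: x^3 + 45 x + 29 = 8^3 + 45*8 + 29 mod 47 = 8
LHS = RHS

Yes, on the curve


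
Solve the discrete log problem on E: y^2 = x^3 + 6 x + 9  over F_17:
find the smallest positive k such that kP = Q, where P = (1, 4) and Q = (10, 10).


Enumerate multiples of P until we hit Q = (10, 10):
  1P = (1, 4)
  2P = (16, 11)
  3P = (8, 12)
  4P = (10, 10)
Match found at i = 4.

k = 4


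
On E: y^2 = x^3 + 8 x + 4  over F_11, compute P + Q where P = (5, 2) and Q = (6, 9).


P != Q, so use the chord formula.
s = (y2 - y1) / (x2 - x1) = (7) / (1) mod 11 = 7
x3 = s^2 - x1 - x2 mod 11 = 7^2 - 5 - 6 = 5
y3 = s (x1 - x3) - y1 mod 11 = 7 * (5 - 5) - 2 = 9

P + Q = (5, 9)


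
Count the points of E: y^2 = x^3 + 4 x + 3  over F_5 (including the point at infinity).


For each x in F_5, count y with y^2 = x^3 + 4 x + 3 mod 5:
  x = 2: RHS = 4, y in [2, 3]  -> 2 point(s)
Affine points: 2. Add the point at infinity: total = 3.

#E(F_5) = 3


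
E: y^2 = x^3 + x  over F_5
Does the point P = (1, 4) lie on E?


Check whether y^2 = x^3 + 1 x + 0 (mod 5) for (x, y) = (1, 4).
LHS: y^2 = 4^2 mod 5 = 1
RHS: x^3 + 1 x + 0 = 1^3 + 1*1 + 0 mod 5 = 2
LHS != RHS

No, not on the curve


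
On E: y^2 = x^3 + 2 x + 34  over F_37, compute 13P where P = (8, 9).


k = 13 = 1101_2 (binary, LSB first: 1011)
Double-and-add from P = (8, 9):
  bit 0 = 1: acc = O + (8, 9) = (8, 9)
  bit 1 = 0: acc unchanged = (8, 9)
  bit 2 = 1: acc = (8, 9) + (34, 1) = (31, 18)
  bit 3 = 1: acc = (31, 18) + (22, 25) = (28, 29)

13P = (28, 29)


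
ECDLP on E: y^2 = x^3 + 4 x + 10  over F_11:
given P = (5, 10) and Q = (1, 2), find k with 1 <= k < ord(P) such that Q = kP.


Enumerate multiples of P until we hit Q = (1, 2):
  1P = (5, 10)
  2P = (2, 9)
  3P = (9, 7)
  4P = (1, 9)
  5P = (3, 7)
  6P = (8, 2)
  7P = (10, 7)
  8P = (10, 4)
  9P = (8, 9)
  10P = (3, 4)
  11P = (1, 2)
Match found at i = 11.

k = 11


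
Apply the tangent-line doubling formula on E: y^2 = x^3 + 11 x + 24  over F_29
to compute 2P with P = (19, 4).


Doubling: s = (3 x1^2 + a) / (2 y1)
s = (3*19^2 + 11) / (2*4) mod 29 = 28
x3 = s^2 - 2 x1 mod 29 = 28^2 - 2*19 = 21
y3 = s (x1 - x3) - y1 mod 29 = 28 * (19 - 21) - 4 = 27

2P = (21, 27)


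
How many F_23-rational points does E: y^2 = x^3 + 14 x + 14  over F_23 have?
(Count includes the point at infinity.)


For each x in F_23, count y with y^2 = x^3 + 14 x + 14 mod 23:
  x = 1: RHS = 6, y in [11, 12]  -> 2 point(s)
  x = 2: RHS = 4, y in [2, 21]  -> 2 point(s)
  x = 5: RHS = 2, y in [5, 18]  -> 2 point(s)
  x = 7: RHS = 18, y in [8, 15]  -> 2 point(s)
  x = 9: RHS = 18, y in [8, 15]  -> 2 point(s)
  x = 10: RHS = 4, y in [2, 21]  -> 2 point(s)
  x = 11: RHS = 4, y in [2, 21]  -> 2 point(s)
  x = 12: RHS = 1, y in [1, 22]  -> 2 point(s)
  x = 13: RHS = 1, y in [1, 22]  -> 2 point(s)
  x = 17: RHS = 13, y in [6, 17]  -> 2 point(s)
  x = 18: RHS = 3, y in [7, 16]  -> 2 point(s)
  x = 19: RHS = 9, y in [3, 20]  -> 2 point(s)
  x = 21: RHS = 1, y in [1, 22]  -> 2 point(s)
Affine points: 26. Add the point at infinity: total = 27.

#E(F_23) = 27


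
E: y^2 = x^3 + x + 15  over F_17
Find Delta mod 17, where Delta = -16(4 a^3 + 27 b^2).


4 a^3 + 27 b^2 = 4*1^3 + 27*15^2 = 4 + 6075 = 6079
Delta = -16 * (6079) = -97264
Delta mod 17 = 10

Delta = 10 (mod 17)


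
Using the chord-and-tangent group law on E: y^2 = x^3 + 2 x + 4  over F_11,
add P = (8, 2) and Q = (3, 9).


P != Q, so use the chord formula.
s = (y2 - y1) / (x2 - x1) = (7) / (6) mod 11 = 3
x3 = s^2 - x1 - x2 mod 11 = 3^2 - 8 - 3 = 9
y3 = s (x1 - x3) - y1 mod 11 = 3 * (8 - 9) - 2 = 6

P + Q = (9, 6)


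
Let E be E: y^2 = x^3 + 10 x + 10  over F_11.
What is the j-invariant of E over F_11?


Delta = -16(4 a^3 + 27 b^2) mod 11 = 6
-1728 * (4 a)^3 = -1728 * (4*10)^3 mod 11 = 9
j = 9 * 6^(-1) mod 11 = 7

j = 7 (mod 11)


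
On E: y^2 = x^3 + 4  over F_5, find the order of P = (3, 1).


Compute successive multiples of P until we hit O:
  1P = (3, 1)
  2P = (0, 2)
  3P = (1, 0)
  4P = (0, 3)
  5P = (3, 4)
  6P = O

ord(P) = 6


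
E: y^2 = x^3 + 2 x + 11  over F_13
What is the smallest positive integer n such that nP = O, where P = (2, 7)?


Compute successive multiples of P until we hit O:
  1P = (2, 7)
  2P = (10, 11)
  3P = (11, 8)
  4P = (9, 11)
  5P = (1, 1)
  6P = (7, 2)
  7P = (5, 9)
  8P = (5, 4)
  ... (continuing to 15P)
  15P = O

ord(P) = 15


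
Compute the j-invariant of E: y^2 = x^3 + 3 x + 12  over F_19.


Delta = -16(4 a^3 + 27 b^2) mod 19 = 18
-1728 * (4 a)^3 = -1728 * (4*3)^3 mod 19 = 18
j = 18 * 18^(-1) mod 19 = 1

j = 1 (mod 19)


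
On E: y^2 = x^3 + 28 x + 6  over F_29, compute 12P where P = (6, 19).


k = 12 = 1100_2 (binary, LSB first: 0011)
Double-and-add from P = (6, 19):
  bit 0 = 0: acc unchanged = O
  bit 1 = 0: acc unchanged = O
  bit 2 = 1: acc = O + (23, 12) = (23, 12)
  bit 3 = 1: acc = (23, 12) + (28, 8) = (3, 1)

12P = (3, 1)


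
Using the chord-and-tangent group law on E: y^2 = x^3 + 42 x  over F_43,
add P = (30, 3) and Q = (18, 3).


P != Q, so use the chord formula.
s = (y2 - y1) / (x2 - x1) = (0) / (31) mod 43 = 0
x3 = s^2 - x1 - x2 mod 43 = 0^2 - 30 - 18 = 38
y3 = s (x1 - x3) - y1 mod 43 = 0 * (30 - 38) - 3 = 40

P + Q = (38, 40)


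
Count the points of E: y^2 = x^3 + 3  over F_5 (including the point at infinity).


For each x in F_5, count y with y^2 = x^3 + 0 x + 3 mod 5:
  x = 1: RHS = 4, y in [2, 3]  -> 2 point(s)
  x = 2: RHS = 1, y in [1, 4]  -> 2 point(s)
  x = 3: RHS = 0, y in [0]  -> 1 point(s)
Affine points: 5. Add the point at infinity: total = 6.

#E(F_5) = 6


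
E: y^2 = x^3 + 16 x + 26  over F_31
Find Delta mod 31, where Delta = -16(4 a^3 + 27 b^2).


4 a^3 + 27 b^2 = 4*16^3 + 27*26^2 = 16384 + 18252 = 34636
Delta = -16 * (34636) = -554176
Delta mod 31 = 11

Delta = 11 (mod 31)


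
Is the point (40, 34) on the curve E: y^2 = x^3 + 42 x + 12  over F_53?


Check whether y^2 = x^3 + 42 x + 12 (mod 53) for (x, y) = (40, 34).
LHS: y^2 = 34^2 mod 53 = 43
RHS: x^3 + 42 x + 12 = 40^3 + 42*40 + 12 mod 53 = 25
LHS != RHS

No, not on the curve


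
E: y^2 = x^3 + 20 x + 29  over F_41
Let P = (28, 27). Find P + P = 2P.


Doubling: s = (3 x1^2 + a) / (2 y1)
s = (3*28^2 + 20) / (2*27) mod 41 = 9
x3 = s^2 - 2 x1 mod 41 = 9^2 - 2*28 = 25
y3 = s (x1 - x3) - y1 mod 41 = 9 * (28 - 25) - 27 = 0

2P = (25, 0)


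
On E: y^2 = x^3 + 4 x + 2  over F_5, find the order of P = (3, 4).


Compute successive multiples of P until we hit O:
  1P = (3, 4)
  2P = (3, 1)
  3P = O

ord(P) = 3


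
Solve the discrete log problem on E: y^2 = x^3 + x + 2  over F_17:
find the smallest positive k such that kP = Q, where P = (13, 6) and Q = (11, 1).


Enumerate multiples of P until we hit Q = (11, 1):
  1P = (13, 6)
  2P = (0, 6)
  3P = (4, 11)
  4P = (15, 14)
  5P = (5, 9)
  6P = (1, 15)
  7P = (11, 1)
Match found at i = 7.

k = 7


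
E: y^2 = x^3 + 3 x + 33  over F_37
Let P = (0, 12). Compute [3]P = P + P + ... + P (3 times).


k = 3 = 11_2 (binary, LSB first: 11)
Double-and-add from P = (0, 12):
  bit 0 = 1: acc = O + (0, 12) = (0, 12)
  bit 1 = 1: acc = (0, 12) + (11, 19) = (5, 5)

3P = (5, 5)


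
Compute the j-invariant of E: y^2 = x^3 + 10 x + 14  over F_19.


Delta = -16(4 a^3 + 27 b^2) mod 19 = 3
-1728 * (4 a)^3 = -1728 * (4*10)^3 mod 19 = 8
j = 8 * 3^(-1) mod 19 = 9

j = 9 (mod 19)


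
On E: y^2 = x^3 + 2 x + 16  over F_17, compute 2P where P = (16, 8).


Doubling: s = (3 x1^2 + a) / (2 y1)
s = (3*16^2 + 2) / (2*8) mod 17 = 12
x3 = s^2 - 2 x1 mod 17 = 12^2 - 2*16 = 10
y3 = s (x1 - x3) - y1 mod 17 = 12 * (16 - 10) - 8 = 13

2P = (10, 13)


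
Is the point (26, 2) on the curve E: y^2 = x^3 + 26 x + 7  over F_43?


Check whether y^2 = x^3 + 26 x + 7 (mod 43) for (x, y) = (26, 2).
LHS: y^2 = 2^2 mod 43 = 4
RHS: x^3 + 26 x + 7 = 26^3 + 26*26 + 7 mod 43 = 27
LHS != RHS

No, not on the curve


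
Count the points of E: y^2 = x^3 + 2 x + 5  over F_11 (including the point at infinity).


For each x in F_11, count y with y^2 = x^3 + 2 x + 5 mod 11:
  x = 0: RHS = 5, y in [4, 7]  -> 2 point(s)
  x = 3: RHS = 5, y in [4, 7]  -> 2 point(s)
  x = 4: RHS = 0, y in [0]  -> 1 point(s)
  x = 8: RHS = 5, y in [4, 7]  -> 2 point(s)
  x = 9: RHS = 4, y in [2, 9]  -> 2 point(s)
Affine points: 9. Add the point at infinity: total = 10.

#E(F_11) = 10


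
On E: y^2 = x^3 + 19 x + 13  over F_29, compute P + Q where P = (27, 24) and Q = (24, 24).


P != Q, so use the chord formula.
s = (y2 - y1) / (x2 - x1) = (0) / (26) mod 29 = 0
x3 = s^2 - x1 - x2 mod 29 = 0^2 - 27 - 24 = 7
y3 = s (x1 - x3) - y1 mod 29 = 0 * (27 - 7) - 24 = 5

P + Q = (7, 5)


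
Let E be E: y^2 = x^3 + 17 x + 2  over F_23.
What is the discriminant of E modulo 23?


4 a^3 + 27 b^2 = 4*17^3 + 27*2^2 = 19652 + 108 = 19760
Delta = -16 * (19760) = -316160
Delta mod 23 = 21

Delta = 21 (mod 23)


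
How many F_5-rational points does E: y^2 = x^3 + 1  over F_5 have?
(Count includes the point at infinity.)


For each x in F_5, count y with y^2 = x^3 + 0 x + 1 mod 5:
  x = 0: RHS = 1, y in [1, 4]  -> 2 point(s)
  x = 2: RHS = 4, y in [2, 3]  -> 2 point(s)
  x = 4: RHS = 0, y in [0]  -> 1 point(s)
Affine points: 5. Add the point at infinity: total = 6.

#E(F_5) = 6


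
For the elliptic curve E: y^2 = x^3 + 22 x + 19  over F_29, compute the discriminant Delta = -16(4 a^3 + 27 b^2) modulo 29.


4 a^3 + 27 b^2 = 4*22^3 + 27*19^2 = 42592 + 9747 = 52339
Delta = -16 * (52339) = -837424
Delta mod 29 = 9

Delta = 9 (mod 29)


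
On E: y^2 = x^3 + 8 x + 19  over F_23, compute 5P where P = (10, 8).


k = 5 = 101_2 (binary, LSB first: 101)
Double-and-add from P = (10, 8):
  bit 0 = 1: acc = O + (10, 8) = (10, 8)
  bit 1 = 0: acc unchanged = (10, 8)
  bit 2 = 1: acc = (10, 8) + (17, 10) = (5, 0)

5P = (5, 0)


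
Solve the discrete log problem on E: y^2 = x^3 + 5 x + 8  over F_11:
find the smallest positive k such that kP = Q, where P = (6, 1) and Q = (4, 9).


Enumerate multiples of P until we hit Q = (4, 9):
  1P = (6, 1)
  2P = (4, 2)
  3P = (4, 9)
Match found at i = 3.

k = 3


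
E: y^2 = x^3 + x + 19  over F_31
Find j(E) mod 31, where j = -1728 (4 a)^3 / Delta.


Delta = -16(4 a^3 + 27 b^2) mod 31 = 7
-1728 * (4 a)^3 = -1728 * (4*1)^3 mod 31 = 16
j = 16 * 7^(-1) mod 31 = 20

j = 20 (mod 31)


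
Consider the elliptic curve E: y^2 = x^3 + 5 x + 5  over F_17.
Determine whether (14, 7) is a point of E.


Check whether y^2 = x^3 + 5 x + 5 (mod 17) for (x, y) = (14, 7).
LHS: y^2 = 7^2 mod 17 = 15
RHS: x^3 + 5 x + 5 = 14^3 + 5*14 + 5 mod 17 = 14
LHS != RHS

No, not on the curve


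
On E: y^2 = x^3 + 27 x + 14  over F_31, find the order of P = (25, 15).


Compute successive multiples of P until we hit O:
  1P = (25, 15)
  2P = (9, 26)
  3P = (16, 4)
  4P = (29, 18)
  5P = (26, 23)
  6P = (13, 19)
  7P = (0, 18)
  8P = (14, 6)
  ... (continuing to 34P)
  34P = O

ord(P) = 34


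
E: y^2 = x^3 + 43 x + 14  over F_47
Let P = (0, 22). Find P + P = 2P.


Doubling: s = (3 x1^2 + a) / (2 y1)
s = (3*0^2 + 43) / (2*22) mod 47 = 17
x3 = s^2 - 2 x1 mod 47 = 17^2 - 2*0 = 7
y3 = s (x1 - x3) - y1 mod 47 = 17 * (0 - 7) - 22 = 0

2P = (7, 0)


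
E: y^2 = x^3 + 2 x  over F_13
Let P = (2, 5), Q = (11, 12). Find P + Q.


P != Q, so use the chord formula.
s = (y2 - y1) / (x2 - x1) = (7) / (9) mod 13 = 8
x3 = s^2 - x1 - x2 mod 13 = 8^2 - 2 - 11 = 12
y3 = s (x1 - x3) - y1 mod 13 = 8 * (2 - 12) - 5 = 6

P + Q = (12, 6)


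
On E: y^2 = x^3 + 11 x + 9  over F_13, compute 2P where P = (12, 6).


Doubling: s = (3 x1^2 + a) / (2 y1)
s = (3*12^2 + 11) / (2*6) mod 13 = 12
x3 = s^2 - 2 x1 mod 13 = 12^2 - 2*12 = 3
y3 = s (x1 - x3) - y1 mod 13 = 12 * (12 - 3) - 6 = 11

2P = (3, 11)


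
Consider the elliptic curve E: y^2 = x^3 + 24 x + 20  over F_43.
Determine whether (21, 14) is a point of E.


Check whether y^2 = x^3 + 24 x + 20 (mod 43) for (x, y) = (21, 14).
LHS: y^2 = 14^2 mod 43 = 24
RHS: x^3 + 24 x + 20 = 21^3 + 24*21 + 20 mod 43 = 24
LHS = RHS

Yes, on the curve


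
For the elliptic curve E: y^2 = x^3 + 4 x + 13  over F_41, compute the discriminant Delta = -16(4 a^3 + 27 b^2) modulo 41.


4 a^3 + 27 b^2 = 4*4^3 + 27*13^2 = 256 + 4563 = 4819
Delta = -16 * (4819) = -77104
Delta mod 41 = 17

Delta = 17 (mod 41)


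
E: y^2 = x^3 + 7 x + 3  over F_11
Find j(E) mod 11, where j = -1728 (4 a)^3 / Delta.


Delta = -16(4 a^3 + 27 b^2) mod 11 = 10
-1728 * (4 a)^3 = -1728 * (4*7)^3 mod 11 = 4
j = 4 * 10^(-1) mod 11 = 7

j = 7 (mod 11)


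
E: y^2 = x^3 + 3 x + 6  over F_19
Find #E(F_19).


For each x in F_19, count y with y^2 = x^3 + 3 x + 6 mod 19:
  x = 0: RHS = 6, y in [5, 14]  -> 2 point(s)
  x = 2: RHS = 1, y in [1, 18]  -> 2 point(s)
  x = 3: RHS = 4, y in [2, 17]  -> 2 point(s)
  x = 4: RHS = 6, y in [5, 14]  -> 2 point(s)
  x = 7: RHS = 9, y in [3, 16]  -> 2 point(s)
  x = 13: RHS = 0, y in [0]  -> 1 point(s)
  x = 15: RHS = 6, y in [5, 14]  -> 2 point(s)
  x = 17: RHS = 11, y in [7, 12]  -> 2 point(s)
Affine points: 15. Add the point at infinity: total = 16.

#E(F_19) = 16


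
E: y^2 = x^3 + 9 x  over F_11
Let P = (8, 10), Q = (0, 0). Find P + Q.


P != Q, so use the chord formula.
s = (y2 - y1) / (x2 - x1) = (1) / (3) mod 11 = 4
x3 = s^2 - x1 - x2 mod 11 = 4^2 - 8 - 0 = 8
y3 = s (x1 - x3) - y1 mod 11 = 4 * (8 - 8) - 10 = 1

P + Q = (8, 1)


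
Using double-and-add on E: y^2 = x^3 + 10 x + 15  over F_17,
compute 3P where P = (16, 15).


k = 3 = 11_2 (binary, LSB first: 11)
Double-and-add from P = (16, 15):
  bit 0 = 1: acc = O + (16, 15) = (16, 15)
  bit 1 = 1: acc = (16, 15) + (3, 15) = (15, 2)

3P = (15, 2)


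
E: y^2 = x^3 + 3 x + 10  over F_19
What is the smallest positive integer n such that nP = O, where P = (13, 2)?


Compute successive multiples of P until we hit O:
  1P = (13, 2)
  2P = (9, 14)
  3P = (6, 15)
  4P = (5, 13)
  5P = (2, 9)
  6P = (11, 14)
  7P = (12, 11)
  8P = (18, 5)
  ... (continuing to 17P)
  17P = O

ord(P) = 17


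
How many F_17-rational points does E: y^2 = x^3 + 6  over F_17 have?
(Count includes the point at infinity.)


For each x in F_17, count y with y^2 = x^3 + 0 x + 6 mod 17:
  x = 3: RHS = 16, y in [4, 13]  -> 2 point(s)
  x = 4: RHS = 2, y in [6, 11]  -> 2 point(s)
  x = 6: RHS = 1, y in [1, 16]  -> 2 point(s)
  x = 7: RHS = 9, y in [3, 14]  -> 2 point(s)
  x = 8: RHS = 8, y in [5, 12]  -> 2 point(s)
  x = 9: RHS = 4, y in [2, 15]  -> 2 point(s)
  x = 12: RHS = 0, y in [0]  -> 1 point(s)
  x = 14: RHS = 13, y in [8, 9]  -> 2 point(s)
  x = 15: RHS = 15, y in [7, 10]  -> 2 point(s)
Affine points: 17. Add the point at infinity: total = 18.

#E(F_17) = 18
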